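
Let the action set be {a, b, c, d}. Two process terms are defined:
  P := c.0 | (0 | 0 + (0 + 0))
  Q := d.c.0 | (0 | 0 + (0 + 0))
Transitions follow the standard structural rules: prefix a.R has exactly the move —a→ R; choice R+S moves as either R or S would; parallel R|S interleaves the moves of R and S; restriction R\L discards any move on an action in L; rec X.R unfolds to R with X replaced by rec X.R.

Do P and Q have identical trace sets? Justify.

P's transition system — 2 states:
  p0 = c.0 | (0 | 0 + (0 + 0)) ⊢ ··c··> p1
  p1 = 0 | (0 | 0 + (0 + 0)) ⊢ deadlocked
Q's transition system — 3 states:
  q0 = d.c.0 | (0 | 0 + (0 + 0)) ⊢ ··d··> q1
  q1 = c.0 | (0 | 0 + (0 + 0)) ⊢ ··c··> q2
  q2 = 0 | (0 | 0 + (0 + 0)) ⊢ deadlocked
Trace ⟨c⟩ through P, begin at {p0}:
  step 1 (c): {p1}
  — P admits the full trace.
Trace ⟨c⟩ through Q, begin at {q0}:
  step 1 (c): ∅  — Q cannot continue

NO — witness ⟨c⟩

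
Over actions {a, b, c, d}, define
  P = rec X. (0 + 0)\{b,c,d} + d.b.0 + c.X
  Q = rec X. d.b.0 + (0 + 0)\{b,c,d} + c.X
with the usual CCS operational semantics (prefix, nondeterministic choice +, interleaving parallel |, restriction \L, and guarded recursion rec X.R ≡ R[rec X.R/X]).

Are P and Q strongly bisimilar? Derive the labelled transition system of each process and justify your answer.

YES

Reachable graph of P (3 states):
  p0 = rec X. (0 + 0)\{b,c,d} + d.b.0 + c.X has moves —c→ p0, —d→ p1
  p1 = b.0 has moves —b→ p2
  p2 = 0 has moves ∅
Reachable graph of Q (3 states):
  q0 = rec X. d.b.0 + (0 + 0)\{b,c,d} + c.X has moves —c→ q0, —d→ q1
  q1 = b.0 has moves —b→ q2
  q2 = 0 has moves ∅
Bisimilarity quotient blocks:
  B0 = {p0, q0}
  B1 = {p1, q1}
  B2 = {p2, q2}
p0 ∈ B0, q0 ∈ B0 → same block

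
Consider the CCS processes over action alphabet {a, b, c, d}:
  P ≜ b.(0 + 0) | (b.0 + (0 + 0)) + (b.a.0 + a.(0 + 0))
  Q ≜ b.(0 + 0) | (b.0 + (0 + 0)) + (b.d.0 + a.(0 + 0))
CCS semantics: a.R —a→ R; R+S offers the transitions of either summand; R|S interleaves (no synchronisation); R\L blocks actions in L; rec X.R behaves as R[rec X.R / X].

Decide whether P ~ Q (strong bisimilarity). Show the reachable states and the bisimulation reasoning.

P ≁ Q

Reachable graph of P (7 states):
  u0 = b.(0 + 0) | (b.0 + (0 + 0)) + (b.a.0 + a.(0 + 0)) | ··a··> u1, ··b··> u2, ··b··> u3, ··b··> u4
  u1 = 0 + 0 | (no moves)
  u2 = (0 + 0) | (b.0 + (0 + 0)) | ··b··> u5
  u3 = a.0 | ··a··> u6
  u4 = b.(0 + 0) | 0 | ··b··> u5
  u5 = (0 + 0) | 0 | (no moves)
  u6 = 0 | (no moves)
Reachable graph of Q (7 states):
  v0 = b.(0 + 0) | (b.0 + (0 + 0)) + (b.d.0 + a.(0 + 0)) | ··a··> v1, ··b··> v2, ··b··> v3, ··b··> v4
  v1 = 0 + 0 | (no moves)
  v2 = (0 + 0) | (b.0 + (0 + 0)) | ··b··> v5
  v3 = b.(0 + 0) | 0 | ··b··> v5
  v4 = d.0 | ··d··> v6
  v5 = (0 + 0) | 0 | (no moves)
  v6 = 0 | (no moves)
Partition-refinement fixed point:
  B0 = {u0}
  B1 = {u1, u5, u6, v1, v5, v6}
  B2 = {u3}
  B3 = {u2, u4, v2, v3}
  B4 = {v0}
  B5 = {v4}
u0 ∈ B0, v0 ∈ B4 → different blocks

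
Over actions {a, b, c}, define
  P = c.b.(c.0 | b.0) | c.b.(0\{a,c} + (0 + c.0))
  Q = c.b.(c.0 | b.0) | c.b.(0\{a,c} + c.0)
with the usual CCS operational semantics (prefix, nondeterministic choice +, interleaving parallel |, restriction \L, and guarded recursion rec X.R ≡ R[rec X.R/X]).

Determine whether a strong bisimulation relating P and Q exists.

Reachable graph of P (24 states):
  p0 = c.b.(c.0 | b.0) | c.b.(0\{a,c} + (0 + c.0)) | —c→ p1, —c→ p2
  p1 = b.(c.0 | b.0) | c.b.(0\{a,c} + (0 + c.0)) | —b→ p3, —c→ p4
  p2 = c.b.(c.0 | b.0) | b.(0\{a,c} + (0 + c.0)) | —b→ p5, —c→ p4
  p3 = c.0 | b.0 | c.b.(0\{a,c} + (0 + c.0)) | —b→ p6, —c→ p7, —c→ p8
  p4 = b.(c.0 | b.0) | b.(0\{a,c} + (0 + c.0)) | —b→ p8, —b→ p9
  p5 = c.b.(c.0 | b.0) | (0\{a,c} + (0 + c.0)) | —c→ p10, —c→ p9
  p6 = c.0 | 0 | c.b.(0\{a,c} + (0 + c.0)) | —c→ p11, —c→ p12
  p7 = 0 | b.0 | c.b.(0\{a,c} + (0 + c.0)) | —b→ p11, —c→ p13
  p8 = c.0 | b.0 | b.(0\{a,c} + (0 + c.0)) | —b→ p12, —b→ p14, —c→ p13
  p9 = b.(c.0 | b.0) | (0\{a,c} + (0 + c.0)) | —b→ p14, —c→ p15
  p10 = c.b.(c.0 | b.0) | 0 | —c→ p15
  p11 = 0 | 0 | c.b.(0\{a,c} + (0 + c.0)) | —c→ p16
  p12 = c.0 | 0 | b.(0\{a,c} + (0 + c.0)) | —b→ p17, —c→ p16
  p13 = 0 | b.0 | b.(0\{a,c} + (0 + c.0)) | —b→ p16, —b→ p18
  p14 = c.0 | b.0 | (0\{a,c} + (0 + c.0)) | —b→ p17, —c→ p18, —c→ p19
  p15 = b.(c.0 | b.0) | 0 | —b→ p19
  p16 = 0 | 0 | b.(0\{a,c} + (0 + c.0)) | —b→ p20
  p17 = c.0 | 0 | (0\{a,c} + (0 + c.0)) | —c→ p20, —c→ p21
  p18 = 0 | b.0 | (0\{a,c} + (0 + c.0)) | —b→ p20, —c→ p22
  p19 = c.0 | b.0 | 0 | —b→ p21, —c→ p22
  p20 = 0 | 0 | (0\{a,c} + (0 + c.0)) | —c→ p23
  p21 = c.0 | 0 | 0 | —c→ p23
  p22 = 0 | b.0 | 0 | —b→ p23
  p23 = 0 | 0 | 0 | deadlocked
Reachable graph of Q (24 states):
  q0 = c.b.(c.0 | b.0) | c.b.(0\{a,c} + c.0) | —c→ q1, —c→ q2
  q1 = b.(c.0 | b.0) | c.b.(0\{a,c} + c.0) | —b→ q3, —c→ q4
  q2 = c.b.(c.0 | b.0) | b.(0\{a,c} + c.0) | —b→ q5, —c→ q4
  q3 = c.0 | b.0 | c.b.(0\{a,c} + c.0) | —b→ q6, —c→ q7, —c→ q8
  q4 = b.(c.0 | b.0) | b.(0\{a,c} + c.0) | —b→ q8, —b→ q9
  q5 = c.b.(c.0 | b.0) | (0\{a,c} + c.0) | —c→ q10, —c→ q9
  q6 = c.0 | 0 | c.b.(0\{a,c} + c.0) | —c→ q11, —c→ q12
  q7 = 0 | b.0 | c.b.(0\{a,c} + c.0) | —b→ q11, —c→ q13
  q8 = c.0 | b.0 | b.(0\{a,c} + c.0) | —b→ q12, —b→ q14, —c→ q13
  q9 = b.(c.0 | b.0) | (0\{a,c} + c.0) | —b→ q14, —c→ q15
  q10 = c.b.(c.0 | b.0) | 0 | —c→ q15
  q11 = 0 | 0 | c.b.(0\{a,c} + c.0) | —c→ q16
  q12 = c.0 | 0 | b.(0\{a,c} + c.0) | —b→ q17, —c→ q16
  q13 = 0 | b.0 | b.(0\{a,c} + c.0) | —b→ q16, —b→ q18
  q14 = c.0 | b.0 | (0\{a,c} + c.0) | —b→ q17, —c→ q18, —c→ q19
  q15 = b.(c.0 | b.0) | 0 | —b→ q19
  q16 = 0 | 0 | b.(0\{a,c} + c.0) | —b→ q20
  q17 = c.0 | 0 | (0\{a,c} + c.0) | —c→ q20, —c→ q21
  q18 = 0 | b.0 | (0\{a,c} + c.0) | —b→ q20, —c→ q22
  q19 = c.0 | b.0 | 0 | —b→ q21, —c→ q22
  q20 = 0 | 0 | (0\{a,c} + c.0) | —c→ q23
  q21 = c.0 | 0 | 0 | —c→ q23
  q22 = 0 | b.0 | 0 | —b→ q23
  q23 = 0 | 0 | 0 | deadlocked
Partition-refinement fixed point:
  B0 = {p0, q0}
  B1 = {p2, q2}
  B2 = {p5, q5}
  B3 = {p10, q10}
  B4 = {p15, q15}
  B5 = {p18, p19, q18, q19}
  B6 = {p22, q22}
  B7 = {p23, q23}
  B8 = {p20, p21, q20, q21}
  B9 = {p9, q9}
  B10 = {p14, q14}
  B11 = {p17, q17}
  B12 = {p4, q4}
  B13 = {p8, q8}
  B14 = {p13, q13}
  B15 = {p16, q16}
  B16 = {p12, q12}
  B17 = {p1, q1}
  B18 = {p3, q3}
  B19 = {p6, q6}
  B20 = {p11, q11}
  B21 = {p7, q7}
p0 ∈ B0, q0 ∈ B0 → same block

YES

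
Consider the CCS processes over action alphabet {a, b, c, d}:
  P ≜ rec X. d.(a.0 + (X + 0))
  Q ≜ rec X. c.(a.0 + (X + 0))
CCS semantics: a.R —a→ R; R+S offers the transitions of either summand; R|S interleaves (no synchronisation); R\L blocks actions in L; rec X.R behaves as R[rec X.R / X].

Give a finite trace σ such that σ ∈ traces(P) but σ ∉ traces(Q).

Reachable graph of P (3 states):
  p0 = rec X. d.(a.0 + (X + 0)) has moves -d-> p1
  p1 = a.0 + ((rec X. d.(a.0 + (X + 0))) + 0) has moves -a-> p2, -d-> p1
  p2 = 0 has moves deadlocked
Reachable graph of Q (3 states):
  q0 = rec X. c.(a.0 + (X + 0)) has moves -c-> q1
  q1 = a.0 + ((rec X. c.(a.0 + (X + 0))) + 0) has moves -a-> q2, -c-> q1
  q2 = 0 has moves deadlocked
Trace ⟨d⟩ through P, begin at {p0}:
  after d @ step 1: {p1}
  P completes σ.
Trace ⟨d⟩ through Q, begin at {q0}:
  after d @ step 1: ∅ (Q stuck)

d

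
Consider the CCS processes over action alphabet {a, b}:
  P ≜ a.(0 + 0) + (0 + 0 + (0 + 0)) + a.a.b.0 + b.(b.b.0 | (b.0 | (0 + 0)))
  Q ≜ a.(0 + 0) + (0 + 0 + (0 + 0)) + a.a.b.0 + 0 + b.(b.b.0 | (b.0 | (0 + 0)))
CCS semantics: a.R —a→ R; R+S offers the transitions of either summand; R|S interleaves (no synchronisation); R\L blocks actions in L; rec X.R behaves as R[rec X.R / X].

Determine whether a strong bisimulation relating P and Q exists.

Reachable graph of P (11 states):
  m0 = a.(0 + 0) + (0 + 0 + (0 + 0)) + a.a.b.0 + b.(b.b.0 | (b.0 | (0 + 0))) → =a=> m1, =a=> m2, =b=> m3
  m1 = 0 + 0 → (no moves)
  m2 = a.b.0 → =a=> m4
  m3 = b.b.0 | (b.0 | (0 + 0)) → =b=> m5, =b=> m6
  m4 = b.0 → =b=> m7
  m5 = b.0 | (b.0 | (0 + 0)) → =b=> m8, =b=> m9
  m6 = b.b.0 | (0 | (0 + 0)) → =b=> m9
  m7 = 0 → (no moves)
  m8 = 0 | (b.0 | (0 + 0)) → =b=> m10
  m9 = b.0 | (0 | (0 + 0)) → =b=> m10
  m10 = 0 | (0 | (0 + 0)) → (no moves)
Reachable graph of Q (11 states):
  n0 = a.(0 + 0) + (0 + 0 + (0 + 0)) + a.a.b.0 + 0 + b.(b.b.0 | (b.0 | (0 + 0))) → =a=> n1, =a=> n2, =b=> n3
  n1 = 0 + 0 → (no moves)
  n2 = a.b.0 → =a=> n4
  n3 = b.b.0 | (b.0 | (0 + 0)) → =b=> n5, =b=> n6
  n4 = b.0 → =b=> n7
  n5 = b.0 | (b.0 | (0 + 0)) → =b=> n8, =b=> n9
  n6 = b.b.0 | (0 | (0 + 0)) → =b=> n9
  n7 = 0 → (no moves)
  n8 = 0 | (b.0 | (0 + 0)) → =b=> n10
  n9 = b.0 | (0 | (0 + 0)) → =b=> n10
  n10 = 0 | (0 | (0 + 0)) → (no moves)
Bisimilarity quotient blocks:
  B0 = {m0, n0}
  B1 = {m1, m10, m7, n1, n10, n7}
  B2 = {m2, n2}
  B3 = {m4, m8, m9, n4, n8, n9}
  B4 = {m3, n3}
  B5 = {m5, m6, n5, n6}
m0 ∈ B0, n0 ∈ B0 → same block

YES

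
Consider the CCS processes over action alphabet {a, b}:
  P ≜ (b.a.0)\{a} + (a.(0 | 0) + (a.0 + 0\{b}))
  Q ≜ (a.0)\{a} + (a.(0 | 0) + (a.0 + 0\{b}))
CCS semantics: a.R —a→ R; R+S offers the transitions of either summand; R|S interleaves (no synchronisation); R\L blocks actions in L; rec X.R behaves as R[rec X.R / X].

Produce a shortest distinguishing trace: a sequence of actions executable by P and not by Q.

b

LTS(P): 4 reachable states
  s0 = (b.a.0)\{a} + (a.(0 | 0) + (a.0 + 0\{b})) → -a-> s1, -a-> s2, -b-> s3
  s1 = 0 → stopped
  s2 = 0 | 0 → stopped
  s3 = (a.0)\{a} → stopped
LTS(Q): 3 reachable states
  t0 = (a.0)\{a} + (a.(0 | 0) + (a.0 + 0\{b})) → -a-> t1, -a-> t2
  t1 = 0 → stopped
  t2 = 0 | 0 → stopped
Run σ = ⟨b⟩ on P: start {s0}
  step 1 (b): {s3}
  — P admits the full trace.
Run σ = ⟨b⟩ on Q: start {t0}
  step 1 (b): no successor for Q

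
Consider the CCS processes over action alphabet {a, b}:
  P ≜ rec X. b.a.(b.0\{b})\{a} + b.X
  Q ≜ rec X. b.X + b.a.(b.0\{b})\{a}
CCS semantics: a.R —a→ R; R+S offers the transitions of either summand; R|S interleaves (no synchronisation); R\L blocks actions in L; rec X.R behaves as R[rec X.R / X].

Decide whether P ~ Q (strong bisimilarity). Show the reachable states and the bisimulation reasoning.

Reachable graph of P (4 states):
  s0 = rec X. b.a.(b.0\{b})\{a} + b.X ⊢ =b=> s0, =b=> s1
  s1 = a.(b.0\{b})\{a} ⊢ =a=> s2
  s2 = (b.0\{b})\{a} ⊢ =b=> s3
  s3 = 0\{b}\{a} ⊢ ∅
Reachable graph of Q (4 states):
  t0 = rec X. b.X + b.a.(b.0\{b})\{a} ⊢ =b=> t0, =b=> t1
  t1 = a.(b.0\{b})\{a} ⊢ =a=> t2
  t2 = (b.0\{b})\{a} ⊢ =b=> t3
  t3 = 0\{b}\{a} ⊢ ∅
Coarsest stable partition (strong bisimilarity classes):
  B0 = {s0, t0}
  B1 = {s1, t1}
  B2 = {s2, t2}
  B3 = {s3, t3}
s0 ∈ B0, t0 ∈ B0 → same block

P ~ Q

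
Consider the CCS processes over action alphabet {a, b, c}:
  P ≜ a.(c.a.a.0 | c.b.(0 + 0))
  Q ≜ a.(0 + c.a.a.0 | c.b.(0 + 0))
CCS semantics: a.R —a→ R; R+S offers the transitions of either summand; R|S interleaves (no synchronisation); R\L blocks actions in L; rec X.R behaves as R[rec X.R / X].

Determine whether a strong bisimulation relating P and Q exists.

YES

LTS(P): 13 reachable states
  m0 = a.(c.a.a.0 | c.b.(0 + 0)) has moves -a-> m1
  m1 = c.a.a.0 | c.b.(0 + 0) has moves -c-> m2, -c-> m3
  m2 = a.a.0 | c.b.(0 + 0) has moves -a-> m4, -c-> m5
  m3 = c.a.a.0 | b.(0 + 0) has moves -b-> m6, -c-> m5
  m4 = a.0 | c.b.(0 + 0) has moves -a-> m7, -c-> m8
  m5 = a.a.0 | b.(0 + 0) has moves -a-> m8, -b-> m9
  m6 = c.a.a.0 | (0 + 0) has moves -c-> m9
  m7 = 0 | c.b.(0 + 0) has moves -c-> m10
  m8 = a.0 | b.(0 + 0) has moves -a-> m10, -b-> m11
  m9 = a.a.0 | (0 + 0) has moves -a-> m11
  m10 = 0 | b.(0 + 0) has moves -b-> m12
  m11 = a.0 | (0 + 0) has moves -a-> m12
  m12 = 0 | (0 + 0) has moves (no moves)
LTS(Q): 13 reachable states
  n0 = a.(0 + c.a.a.0 | c.b.(0 + 0)) has moves -a-> n1
  n1 = 0 + c.a.a.0 | c.b.(0 + 0) has moves -c-> n2, -c-> n3
  n2 = a.a.0 | c.b.(0 + 0) has moves -a-> n4, -c-> n5
  n3 = c.a.a.0 | b.(0 + 0) has moves -b-> n6, -c-> n5
  n4 = a.0 | c.b.(0 + 0) has moves -a-> n7, -c-> n8
  n5 = a.a.0 | b.(0 + 0) has moves -a-> n8, -b-> n9
  n6 = c.a.a.0 | (0 + 0) has moves -c-> n9
  n7 = 0 | c.b.(0 + 0) has moves -c-> n10
  n8 = a.0 | b.(0 + 0) has moves -a-> n10, -b-> n11
  n9 = a.a.0 | (0 + 0) has moves -a-> n11
  n10 = 0 | b.(0 + 0) has moves -b-> n12
  n11 = a.0 | (0 + 0) has moves -a-> n12
  n12 = 0 | (0 + 0) has moves (no moves)
Bisimilarity quotient blocks:
  B0 = {m0, n0}
  B1 = {m1, n1}
  B2 = {m3, n3}
  B3 = {m6, n6}
  B4 = {m9, n9}
  B5 = {m11, n11}
  B6 = {m12, n12}
  B7 = {m5, n5}
  B8 = {m8, n8}
  B9 = {m10, n10}
  B10 = {m2, n2}
  B11 = {m4, n4}
  B12 = {m7, n7}
m0 ∈ B0, n0 ∈ B0 → same block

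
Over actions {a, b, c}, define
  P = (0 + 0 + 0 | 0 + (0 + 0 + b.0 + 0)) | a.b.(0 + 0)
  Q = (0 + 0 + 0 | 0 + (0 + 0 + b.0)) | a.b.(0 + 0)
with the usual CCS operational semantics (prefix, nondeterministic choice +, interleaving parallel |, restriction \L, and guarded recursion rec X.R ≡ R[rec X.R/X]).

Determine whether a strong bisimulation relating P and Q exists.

P ~ Q

LTS(P): 6 reachable states
  u0 = (0 + 0 + 0 | 0 + (0 + 0 + b.0 + 0)) | a.b.(0 + 0) :: —a→ u1, —b→ u2
  u1 = (0 + 0 + 0 | 0 + (0 + 0 + b.0 + 0)) | b.(0 + 0) :: —b→ u3, —b→ u4
  u2 = 0 | a.b.(0 + 0) :: —a→ u4
  u3 = (0 + 0 + 0 | 0 + (0 + 0 + b.0 + 0)) | (0 + 0) :: —b→ u5
  u4 = 0 | b.(0 + 0) :: —b→ u5
  u5 = 0 | (0 + 0) :: deadlocked
LTS(Q): 6 reachable states
  v0 = (0 + 0 + 0 | 0 + (0 + 0 + b.0)) | a.b.(0 + 0) :: —a→ v1, —b→ v2
  v1 = (0 + 0 + 0 | 0 + (0 + 0 + b.0)) | b.(0 + 0) :: —b→ v3, —b→ v4
  v2 = 0 | a.b.(0 + 0) :: —a→ v4
  v3 = (0 + 0 + 0 | 0 + (0 + 0 + b.0)) | (0 + 0) :: —b→ v5
  v4 = 0 | b.(0 + 0) :: —b→ v5
  v5 = 0 | (0 + 0) :: deadlocked
Bisimilarity quotient blocks:
  B0 = {u0, v0}
  B1 = {u2, v2}
  B2 = {u3, u4, v3, v4}
  B3 = {u5, v5}
  B4 = {u1, v1}
u0 ∈ B0, v0 ∈ B0 → same block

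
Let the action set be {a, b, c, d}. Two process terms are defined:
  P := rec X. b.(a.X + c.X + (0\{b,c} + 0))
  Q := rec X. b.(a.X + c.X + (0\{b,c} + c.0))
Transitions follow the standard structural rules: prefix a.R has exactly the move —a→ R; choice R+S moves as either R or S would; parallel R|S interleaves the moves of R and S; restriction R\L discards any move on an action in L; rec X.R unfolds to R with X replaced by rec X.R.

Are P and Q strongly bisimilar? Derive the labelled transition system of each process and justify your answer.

P ≁ Q

Reachable graph of P (2 states):
  u0 = rec X. b.(a.X + c.X + (0\{b,c} + 0)) :: -b-> u1
  u1 = a.(rec X. b.(a.X + c.X + (0\{b,c} + 0))) + c.(rec X. b.(a.X + c.X + (0\{b,c} + 0))) + (0\{b,c} + 0) :: -a-> u0, -c-> u0
Reachable graph of Q (3 states):
  v0 = rec X. b.(a.X + c.X + (0\{b,c} + c.0)) :: -b-> v1
  v1 = a.(rec X. b.(a.X + c.X + (0\{b,c} + c.0))) + c.(rec X. b.(a.X + c.X + (0\{b,c} + c.0))) + (0\{b,c} + c.0) :: -a-> v0, -c-> v0, -c-> v2
  v2 = 0 :: deadlocked
Bisimilarity quotient blocks:
  B0 = {u0}
  B1 = {u1}
  B2 = {v0}
  B3 = {v1}
  B4 = {v2}
u0 ∈ B0, v0 ∈ B2 → different blocks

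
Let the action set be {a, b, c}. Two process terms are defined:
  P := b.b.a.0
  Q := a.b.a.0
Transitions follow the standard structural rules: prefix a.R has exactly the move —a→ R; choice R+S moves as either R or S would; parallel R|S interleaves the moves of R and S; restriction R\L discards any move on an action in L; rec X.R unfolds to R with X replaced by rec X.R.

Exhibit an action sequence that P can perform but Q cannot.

LTS(P): 4 reachable states
  m0 = b.b.a.0 has moves -b-> m1
  m1 = b.a.0 has moves -b-> m2
  m2 = a.0 has moves -a-> m3
  m3 = 0 has moves ∅
LTS(Q): 4 reachable states
  n0 = a.b.a.0 has moves -a-> n1
  n1 = b.a.0 has moves -b-> n2
  n2 = a.0 has moves -a-> n3
  n3 = 0 has moves ∅
Run σ = ⟨b⟩ on P: start {m0}
  after b @ step 1: {m1}
  P completes σ.
Run σ = ⟨b⟩ on Q: start {n0}
  after b @ step 1: ∅  — Q cannot continue

b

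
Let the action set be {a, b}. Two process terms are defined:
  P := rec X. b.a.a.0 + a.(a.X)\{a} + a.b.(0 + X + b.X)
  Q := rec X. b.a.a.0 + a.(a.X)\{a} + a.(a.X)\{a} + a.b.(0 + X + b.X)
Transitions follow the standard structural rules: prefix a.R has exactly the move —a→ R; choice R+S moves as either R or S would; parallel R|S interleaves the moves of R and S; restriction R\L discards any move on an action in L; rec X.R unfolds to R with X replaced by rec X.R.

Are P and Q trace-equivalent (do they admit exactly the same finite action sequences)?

traces(P) = traces(Q)

P's transition system — 7 states:
  p0 = rec X. b.a.a.0 + a.(a.X)\{a} + a.b.(0 + X + b.X) ⊢ —a→ p1, —a→ p2, —b→ p3
  p1 = (a.(rec X. b.a.a.0 + a.(a.X)\{a} + a.b.(0 + X + b.X)))\{a} ⊢ ∅
  p2 = b.(0 + (rec X. b.a.a.0 + a.(a.X)\{a} + a.b.(0 + X + b.X)) + b.(rec X. b.a.a.0 + a.(a.X)\{a} + a.b.(0 + X + b.X))) ⊢ —b→ p4
  p3 = a.a.0 ⊢ —a→ p5
  p4 = 0 + (rec X. b.a.a.0 + a.(a.X)\{a} + a.b.(0 + X + b.X)) + b.(rec X. b.a.a.0 + a.(a.X)\{a} + a.b.(0 + X + b.X)) ⊢ —a→ p1, —a→ p2, —b→ p0, —b→ p3
  p5 = a.0 ⊢ —a→ p6
  p6 = 0 ⊢ ∅
Q's transition system — 7 states:
  q0 = rec X. b.a.a.0 + a.(a.X)\{a} + a.(a.X)\{a} + a.b.(0 + X + b.X) ⊢ —a→ q1, —a→ q2, —b→ q3
  q1 = (a.(rec X. b.a.a.0 + a.(a.X)\{a} + a.(a.X)\{a} + a.b.(0 + X + b.X)))\{a} ⊢ ∅
  q2 = b.(0 + (rec X. b.a.a.0 + a.(a.X)\{a} + a.(a.X)\{a} + a.b.(0 + X + b.X)) + b.(rec X. b.a.a.0 + a.(a.X)\{a} + a.(a.X)\{a} + a.b.(0 + X + b.X))) ⊢ —b→ q4
  q3 = a.a.0 ⊢ —a→ q5
  q4 = 0 + (rec X. b.a.a.0 + a.(a.X)\{a} + a.(a.X)\{a} + a.b.(0 + X + b.X)) + b.(rec X. b.a.a.0 + a.(a.X)\{a} + a.(a.X)\{a} + a.b.(0 + X + b.X)) ⊢ —a→ q1, —a→ q2, —b→ q0, —b→ q3
  q5 = a.0 ⊢ —a→ q6
  q6 = 0 ⊢ ∅
Bisimilarity quotient blocks:
  B0 = {p0, q0}
  B1 = {p2, q2}
  B2 = {p4, q4}
  B3 = {p1, p6, q1, q6}
  B4 = {p3, q3}
  B5 = {p5, q5}
p0 ∈ B0, q0 ∈ B0 → same block
Bisimilar ⇒ trace-equivalent.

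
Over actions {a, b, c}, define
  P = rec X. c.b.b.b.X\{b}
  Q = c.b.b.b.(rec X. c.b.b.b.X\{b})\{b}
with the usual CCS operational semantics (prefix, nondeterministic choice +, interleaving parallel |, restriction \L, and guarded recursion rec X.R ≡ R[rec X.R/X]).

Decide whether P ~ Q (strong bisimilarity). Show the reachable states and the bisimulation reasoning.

Reachable graph of P (6 states):
  m0 = rec X. c.b.b.b.X\{b} ⊢ --c--▸ m1
  m1 = b.b.b.(rec X. c.b.b.b.X\{b})\{b} ⊢ --b--▸ m2
  m2 = b.b.(rec X. c.b.b.b.X\{b})\{b} ⊢ --b--▸ m3
  m3 = b.(rec X. c.b.b.b.X\{b})\{b} ⊢ --b--▸ m4
  m4 = (rec X. c.b.b.b.X\{b})\{b} ⊢ --c--▸ m5
  m5 = (b.b.b.(rec X. c.b.b.b.X\{b})\{b})\{b} ⊢ (no moves)
Reachable graph of Q (6 states):
  n0 = c.b.b.b.(rec X. c.b.b.b.X\{b})\{b} ⊢ --c--▸ n1
  n1 = b.b.b.(rec X. c.b.b.b.X\{b})\{b} ⊢ --b--▸ n2
  n2 = b.b.(rec X. c.b.b.b.X\{b})\{b} ⊢ --b--▸ n3
  n3 = b.(rec X. c.b.b.b.X\{b})\{b} ⊢ --b--▸ n4
  n4 = (rec X. c.b.b.b.X\{b})\{b} ⊢ --c--▸ n5
  n5 = (b.b.b.(rec X. c.b.b.b.X\{b})\{b})\{b} ⊢ (no moves)
Bisimilarity quotient blocks:
  B0 = {m0, n0}
  B1 = {m1, n1}
  B2 = {m2, n2}
  B3 = {m3, n3}
  B4 = {m4, n4}
  B5 = {m5, n5}
m0 ∈ B0, n0 ∈ B0 → same block

P ~ Q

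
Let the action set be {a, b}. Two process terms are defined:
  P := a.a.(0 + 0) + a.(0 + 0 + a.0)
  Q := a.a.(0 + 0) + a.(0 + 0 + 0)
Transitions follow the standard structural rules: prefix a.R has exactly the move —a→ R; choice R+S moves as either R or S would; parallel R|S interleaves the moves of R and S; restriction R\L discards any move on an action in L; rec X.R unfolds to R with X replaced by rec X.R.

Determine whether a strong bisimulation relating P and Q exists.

P ≁ Q

LTS(P): 5 reachable states
  u0 = a.a.(0 + 0) + a.(0 + 0 + a.0) :: --a--▸ u1, --a--▸ u2
  u1 = 0 + 0 + a.0 :: --a--▸ u3
  u2 = a.(0 + 0) :: --a--▸ u4
  u3 = 0 :: stopped
  u4 = 0 + 0 :: stopped
LTS(Q): 4 reachable states
  v0 = a.a.(0 + 0) + a.(0 + 0 + 0) :: --a--▸ v1, --a--▸ v2
  v1 = 0 + 0 + 0 :: stopped
  v2 = a.(0 + 0) :: --a--▸ v3
  v3 = 0 + 0 :: stopped
Bisimilarity quotient blocks:
  B0 = {u0}
  B1 = {u1, u2, v2}
  B2 = {u3, u4, v1, v3}
  B3 = {v0}
u0 ∈ B0, v0 ∈ B3 → different blocks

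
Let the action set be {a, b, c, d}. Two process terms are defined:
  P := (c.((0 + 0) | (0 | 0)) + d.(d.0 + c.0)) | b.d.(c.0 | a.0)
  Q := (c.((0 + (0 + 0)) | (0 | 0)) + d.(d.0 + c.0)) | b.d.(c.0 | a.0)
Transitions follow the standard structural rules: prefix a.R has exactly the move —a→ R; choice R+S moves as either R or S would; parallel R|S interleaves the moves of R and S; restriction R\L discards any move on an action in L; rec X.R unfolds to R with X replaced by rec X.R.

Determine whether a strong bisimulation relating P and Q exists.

P ~ Q

Reachable graph of P (24 states):
  m0 = (c.((0 + 0) | (0 | 0)) + d.(d.0 + c.0)) | b.d.(c.0 | a.0) ⊢ -b-> m1, -c-> m2, -d-> m3
  m1 = (c.((0 + 0) | (0 | 0)) + d.(d.0 + c.0)) | d.(c.0 | a.0) ⊢ -c-> m4, -d-> m5, -d-> m6
  m2 = (0 + 0) | (0 | 0) | b.d.(c.0 | a.0) ⊢ -b-> m4
  m3 = (d.0 + c.0) | b.d.(c.0 | a.0) ⊢ -b-> m6, -c-> m7, -d-> m7
  m4 = (0 + 0) | (0 | 0) | d.(c.0 | a.0) ⊢ -d-> m8
  m5 = (c.((0 + 0) | (0 | 0)) + d.(d.0 + c.0)) | (c.0 | a.0) ⊢ -a-> m9, -c-> m10, -c-> m8, -d-> m11
  m6 = (d.0 + c.0) | d.(c.0 | a.0) ⊢ -c-> m12, -d-> m11, -d-> m12
  m7 = 0 | b.d.(c.0 | a.0) ⊢ -b-> m12
  m8 = (0 + 0) | (0 | 0) | (c.0 | a.0) ⊢ -a-> m13, -c-> m14
  m9 = (c.((0 + 0) | (0 | 0)) + d.(d.0 + c.0)) | (c.0 | 0) ⊢ -c-> m13, -c-> m15, -d-> m16
  m10 = (c.((0 + 0) | (0 | 0)) + d.(d.0 + c.0)) | (0 | a.0) ⊢ -a-> m15, -c-> m14, -d-> m17
  m11 = (d.0 + c.0) | (c.0 | a.0) ⊢ -a-> m16, -c-> m17, -c-> m18, -d-> m18
  m12 = 0 | d.(c.0 | a.0) ⊢ -d-> m18
  m13 = (0 + 0) | (0 | 0) | (c.0 | 0) ⊢ -c-> m19
  m14 = (0 + 0) | (0 | 0) | (0 | a.0) ⊢ -a-> m19
  m15 = (c.((0 + 0) | (0 | 0)) + d.(d.0 + c.0)) | (0 | 0) ⊢ -c-> m19, -d-> m20
  m16 = (d.0 + c.0) | (c.0 | 0) ⊢ -c-> m20, -c-> m21, -d-> m21
  m17 = (d.0 + c.0) | (0 | a.0) ⊢ -a-> m20, -c-> m22, -d-> m22
  m18 = 0 | (c.0 | a.0) ⊢ -a-> m21, -c-> m22
  m19 = (0 + 0) | (0 | 0) | (0 | 0) ⊢ ·
  m20 = (d.0 + c.0) | (0 | 0) ⊢ -c-> m23, -d-> m23
  m21 = 0 | (c.0 | 0) ⊢ -c-> m23
  m22 = 0 | (0 | a.0) ⊢ -a-> m23
  m23 = 0 | (0 | 0) ⊢ ·
Reachable graph of Q (24 states):
  n0 = (c.((0 + (0 + 0)) | (0 | 0)) + d.(d.0 + c.0)) | b.d.(c.0 | a.0) ⊢ -b-> n1, -c-> n2, -d-> n3
  n1 = (c.((0 + (0 + 0)) | (0 | 0)) + d.(d.0 + c.0)) | d.(c.0 | a.0) ⊢ -c-> n4, -d-> n5, -d-> n6
  n2 = (0 + (0 + 0)) | (0 | 0) | b.d.(c.0 | a.0) ⊢ -b-> n4
  n3 = (d.0 + c.0) | b.d.(c.0 | a.0) ⊢ -b-> n6, -c-> n7, -d-> n7
  n4 = (0 + (0 + 0)) | (0 | 0) | d.(c.0 | a.0) ⊢ -d-> n8
  n5 = (c.((0 + (0 + 0)) | (0 | 0)) + d.(d.0 + c.0)) | (c.0 | a.0) ⊢ -a-> n9, -c-> n10, -c-> n8, -d-> n11
  n6 = (d.0 + c.0) | d.(c.0 | a.0) ⊢ -c-> n12, -d-> n11, -d-> n12
  n7 = 0 | b.d.(c.0 | a.0) ⊢ -b-> n12
  n8 = (0 + (0 + 0)) | (0 | 0) | (c.0 | a.0) ⊢ -a-> n13, -c-> n14
  n9 = (c.((0 + (0 + 0)) | (0 | 0)) + d.(d.0 + c.0)) | (c.0 | 0) ⊢ -c-> n13, -c-> n15, -d-> n16
  n10 = (c.((0 + (0 + 0)) | (0 | 0)) + d.(d.0 + c.0)) | (0 | a.0) ⊢ -a-> n15, -c-> n14, -d-> n17
  n11 = (d.0 + c.0) | (c.0 | a.0) ⊢ -a-> n16, -c-> n17, -c-> n18, -d-> n18
  n12 = 0 | d.(c.0 | a.0) ⊢ -d-> n18
  n13 = (0 + (0 + 0)) | (0 | 0) | (c.0 | 0) ⊢ -c-> n19
  n14 = (0 + (0 + 0)) | (0 | 0) | (0 | a.0) ⊢ -a-> n19
  n15 = (c.((0 + (0 + 0)) | (0 | 0)) + d.(d.0 + c.0)) | (0 | 0) ⊢ -c-> n19, -d-> n20
  n16 = (d.0 + c.0) | (c.0 | 0) ⊢ -c-> n20, -c-> n21, -d-> n21
  n17 = (d.0 + c.0) | (0 | a.0) ⊢ -a-> n20, -c-> n22, -d-> n22
  n18 = 0 | (c.0 | a.0) ⊢ -a-> n21, -c-> n22
  n19 = (0 + (0 + 0)) | (0 | 0) | (0 | 0) ⊢ ·
  n20 = (d.0 + c.0) | (0 | 0) ⊢ -c-> n23, -d-> n23
  n21 = 0 | (c.0 | 0) ⊢ -c-> n23
  n22 = 0 | (0 | a.0) ⊢ -a-> n23
  n23 = 0 | (0 | 0) ⊢ ·
Partition-refinement fixed point:
  B0 = {m0, n0}
  B1 = {m3, n3}
  B2 = {m2, m7, n2, n7}
  B3 = {m12, m4, n12, n4}
  B4 = {m18, m8, n18, n8}
  B5 = {m13, m21, n13, n21}
  B6 = {m19, m23, n19, n23}
  B7 = {m14, m22, n14, n22}
  B8 = {m6, n6}
  B9 = {m11, n11}
  B10 = {m16, n16}
  B11 = {m20, n20}
  B12 = {m17, n17}
  B13 = {m1, n1}
  B14 = {m5, n5}
  B15 = {m10, n10}
  B16 = {m15, n15}
  B17 = {m9, n9}
m0 ∈ B0, n0 ∈ B0 → same block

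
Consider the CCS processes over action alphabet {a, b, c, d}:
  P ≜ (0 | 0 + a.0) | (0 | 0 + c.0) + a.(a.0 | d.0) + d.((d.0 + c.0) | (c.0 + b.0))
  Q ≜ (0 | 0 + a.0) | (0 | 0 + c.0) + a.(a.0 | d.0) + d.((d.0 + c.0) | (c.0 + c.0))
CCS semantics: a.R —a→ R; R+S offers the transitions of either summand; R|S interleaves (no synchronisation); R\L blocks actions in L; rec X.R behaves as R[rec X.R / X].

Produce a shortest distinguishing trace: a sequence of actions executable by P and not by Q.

db

P's transition system — 10 states:
  s0 = (0 | 0 + a.0) | (0 | 0 + c.0) + a.(a.0 | d.0) + d.((d.0 + c.0) | (c.0 + b.0)) ⊢ ··a··> s1, ··a··> s2, ··c··> s3, ··d··> s4
  s1 = 0 | (0 | 0 + c.0) ⊢ ··c··> s5
  s2 = a.0 | d.0 ⊢ ··a··> s6, ··d··> s7
  s3 = (0 | 0 + a.0) | 0 ⊢ ··a··> s5
  s4 = (d.0 + c.0) | (c.0 + b.0) ⊢ ··b··> s8, ··c··> s8, ··c··> s9, ··d··> s9
  s5 = 0 | 0 ⊢ deadlocked
  s6 = 0 | d.0 ⊢ ··d··> s5
  s7 = a.0 | 0 ⊢ ··a··> s5
  s8 = (d.0 + c.0) | 0 ⊢ ··c··> s5, ··d··> s5
  s9 = 0 | (c.0 + b.0) ⊢ ··b··> s5, ··c··> s5
Q's transition system — 10 states:
  t0 = (0 | 0 + a.0) | (0 | 0 + c.0) + a.(a.0 | d.0) + d.((d.0 + c.0) | (c.0 + c.0)) ⊢ ··a··> t1, ··a··> t2, ··c··> t3, ··d··> t4
  t1 = 0 | (0 | 0 + c.0) ⊢ ··c··> t5
  t2 = a.0 | d.0 ⊢ ··a··> t6, ··d··> t7
  t3 = (0 | 0 + a.0) | 0 ⊢ ··a··> t5
  t4 = (d.0 + c.0) | (c.0 + c.0) ⊢ ··c··> t8, ··c··> t9, ··d··> t9
  t5 = 0 | 0 ⊢ deadlocked
  t6 = 0 | d.0 ⊢ ··d··> t5
  t7 = a.0 | 0 ⊢ ··a··> t5
  t8 = (d.0 + c.0) | 0 ⊢ ··c··> t5, ··d··> t5
  t9 = 0 | (c.0 + c.0) ⊢ ··c··> t5
Trace ⟨db⟩ through P, begin at {s0}:
  after d @ step 1: {s4}
  after b @ step 2: {s8}
  P completes σ.
Trace ⟨db⟩ through Q, begin at {t0}:
  after d @ step 1: {t4}
  after b @ step 2: ∅  — Q cannot continue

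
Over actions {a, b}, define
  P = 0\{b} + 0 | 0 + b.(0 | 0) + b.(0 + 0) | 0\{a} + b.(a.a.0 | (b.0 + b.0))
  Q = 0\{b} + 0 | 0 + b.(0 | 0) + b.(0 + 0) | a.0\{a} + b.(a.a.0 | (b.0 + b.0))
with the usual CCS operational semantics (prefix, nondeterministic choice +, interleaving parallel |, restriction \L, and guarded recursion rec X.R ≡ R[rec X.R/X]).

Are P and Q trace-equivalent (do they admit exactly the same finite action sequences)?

traces(P) ≠ traces(Q) — witness ⟨a⟩

P's transition system — 8 states:
  s0 = 0\{b} + 0 | 0 + b.(0 | 0) + b.(0 + 0) | 0\{a} + b.(a.a.0 | (b.0 + b.0)) ⊢ —b→ s1, —b→ s2, —b→ s3
  s1 = (0 + 0) | 0\{a} ⊢ deadlocked
  s2 = 0 | 0 ⊢ deadlocked
  s3 = a.a.0 | (b.0 + b.0) ⊢ —a→ s4, —b→ s5
  s4 = a.0 | (b.0 + b.0) ⊢ —a→ s6, —b→ s7
  s5 = a.a.0 | 0 ⊢ —a→ s7
  s6 = 0 | (b.0 + b.0) ⊢ —b→ s2
  s7 = a.0 | 0 ⊢ —a→ s2
Q's transition system — 10 states:
  t0 = 0\{b} + 0 | 0 + b.(0 | 0) + b.(0 + 0) | a.0\{a} + b.(a.a.0 | (b.0 + b.0)) ⊢ —a→ t1, —b→ t2, —b→ t3, —b→ t4
  t1 = b.(0 + 0) | 0\{a} ⊢ —b→ t5
  t2 = (0 + 0) | a.0\{a} ⊢ —a→ t5
  t3 = 0 | 0 ⊢ deadlocked
  t4 = a.a.0 | (b.0 + b.0) ⊢ —a→ t6, —b→ t7
  t5 = (0 + 0) | 0\{a} ⊢ deadlocked
  t6 = a.0 | (b.0 + b.0) ⊢ —a→ t8, —b→ t9
  t7 = a.a.0 | 0 ⊢ —a→ t9
  t8 = 0 | (b.0 + b.0) ⊢ —b→ t3
  t9 = a.0 | 0 ⊢ —a→ t3
Run σ = ⟨a⟩ on Q: start {t0}
  after a @ step 1: {t1}
  — Q admits the full trace.
Run σ = ⟨a⟩ on P: start {s0}
  after a @ step 1: no successor for P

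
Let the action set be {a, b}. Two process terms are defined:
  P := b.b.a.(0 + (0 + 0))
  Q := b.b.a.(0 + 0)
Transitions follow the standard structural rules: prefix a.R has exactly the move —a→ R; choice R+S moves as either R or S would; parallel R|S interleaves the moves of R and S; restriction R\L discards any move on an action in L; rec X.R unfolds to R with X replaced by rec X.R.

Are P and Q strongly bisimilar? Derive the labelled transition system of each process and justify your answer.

LTS(P): 4 reachable states
  s0 = b.b.a.(0 + (0 + 0)) :: =b=> s1
  s1 = b.a.(0 + (0 + 0)) :: =b=> s2
  s2 = a.(0 + (0 + 0)) :: =a=> s3
  s3 = 0 + (0 + 0) :: deadlocked
LTS(Q): 4 reachable states
  t0 = b.b.a.(0 + 0) :: =b=> t1
  t1 = b.a.(0 + 0) :: =b=> t2
  t2 = a.(0 + 0) :: =a=> t3
  t3 = 0 + 0 :: deadlocked
Partition-refinement fixed point:
  B0 = {s0, t0}
  B1 = {s1, t1}
  B2 = {s2, t2}
  B3 = {s3, t3}
s0 ∈ B0, t0 ∈ B0 → same block

bisimilar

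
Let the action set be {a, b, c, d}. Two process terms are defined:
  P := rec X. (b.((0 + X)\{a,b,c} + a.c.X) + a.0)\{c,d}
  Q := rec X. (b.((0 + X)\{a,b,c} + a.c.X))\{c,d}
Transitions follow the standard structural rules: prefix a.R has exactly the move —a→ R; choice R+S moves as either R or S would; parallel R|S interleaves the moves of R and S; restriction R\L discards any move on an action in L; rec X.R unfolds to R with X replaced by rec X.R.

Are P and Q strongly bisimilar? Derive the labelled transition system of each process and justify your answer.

LTS(P): 4 reachable states
  s0 = rec X. (b.((0 + X)\{a,b,c} + a.c.X) + a.0)\{c,d} | =a=> s1, =b=> s2
  s1 = 0\{c,d} | stopped
  s2 = ((0 + (rec X. (b.((0 + X)\{a,b,c} + a.c.X) + a.0)\{c,d}))\{a,b,c} + a.c.(rec X. (b.((0 + X)\{a,b,c} + a.c.X) + a.0)\{c,d}))\{c,d} | =a=> s3
  s3 = (c.(rec X. (b.((0 + X)\{a,b,c} + a.c.X) + a.0)\{c,d}))\{c,d} | stopped
LTS(Q): 3 reachable states
  t0 = rec X. (b.((0 + X)\{a,b,c} + a.c.X))\{c,d} | =b=> t1
  t1 = ((0 + (rec X. (b.((0 + X)\{a,b,c} + a.c.X))\{c,d}))\{a,b,c} + a.c.(rec X. (b.((0 + X)\{a,b,c} + a.c.X))\{c,d}))\{c,d} | =a=> t2
  t2 = (c.(rec X. (b.((0 + X)\{a,b,c} + a.c.X))\{c,d}))\{c,d} | stopped
Coarsest stable partition (strong bisimilarity classes):
  B0 = {s0}
  B1 = {s2, t1}
  B2 = {s1, s3, t2}
  B3 = {t0}
s0 ∈ B0, t0 ∈ B3 → different blocks

not bisimilar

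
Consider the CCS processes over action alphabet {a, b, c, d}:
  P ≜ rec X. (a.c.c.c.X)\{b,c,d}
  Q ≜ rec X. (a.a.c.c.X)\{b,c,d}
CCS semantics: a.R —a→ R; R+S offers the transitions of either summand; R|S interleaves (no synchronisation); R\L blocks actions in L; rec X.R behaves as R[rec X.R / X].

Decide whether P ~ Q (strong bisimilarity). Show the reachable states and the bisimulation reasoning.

Reachable graph of P (2 states):
  m0 = rec X. (a.c.c.c.X)\{b,c,d} ⊢ -a-> m1
  m1 = (c.c.c.(rec X. (a.c.c.c.X)\{b,c,d}))\{b,c,d} ⊢ stopped
Reachable graph of Q (3 states):
  n0 = rec X. (a.a.c.c.X)\{b,c,d} ⊢ -a-> n1
  n1 = (a.c.c.(rec X. (a.a.c.c.X)\{b,c,d}))\{b,c,d} ⊢ -a-> n2
  n2 = (c.c.(rec X. (a.a.c.c.X)\{b,c,d}))\{b,c,d} ⊢ stopped
Partition-refinement fixed point:
  B0 = {m0, n1}
  B1 = {m1, n2}
  B2 = {n0}
m0 ∈ B0, n0 ∈ B2 → different blocks

P ≁ Q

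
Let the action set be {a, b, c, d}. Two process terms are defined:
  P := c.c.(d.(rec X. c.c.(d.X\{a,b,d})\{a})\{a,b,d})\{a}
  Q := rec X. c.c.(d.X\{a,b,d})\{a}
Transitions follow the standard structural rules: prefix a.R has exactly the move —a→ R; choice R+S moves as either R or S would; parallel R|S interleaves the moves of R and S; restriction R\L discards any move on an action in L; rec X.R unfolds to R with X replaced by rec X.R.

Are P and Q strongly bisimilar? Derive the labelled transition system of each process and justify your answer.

P ~ Q

LTS(P): 6 reachable states
  s0 = c.c.(d.(rec X. c.c.(d.X\{a,b,d})\{a})\{a,b,d})\{a} → --c--▸ s1
  s1 = c.(d.(rec X. c.c.(d.X\{a,b,d})\{a})\{a,b,d})\{a} → --c--▸ s2
  s2 = (d.(rec X. c.c.(d.X\{a,b,d})\{a})\{a,b,d})\{a} → --d--▸ s3
  s3 = (rec X. c.c.(d.X\{a,b,d})\{a})\{a,b,d}\{a} → --c--▸ s4
  s4 = (c.(d.(rec X. c.c.(d.X\{a,b,d})\{a})\{a,b,d})\{a})\{a,b,d}\{a} → --c--▸ s5
  s5 = (d.(rec X. c.c.(d.X\{a,b,d})\{a})\{a,b,d})\{a}\{a,b,d}\{a} → deadlocked
LTS(Q): 6 reachable states
  t0 = rec X. c.c.(d.X\{a,b,d})\{a} → --c--▸ t1
  t1 = c.(d.(rec X. c.c.(d.X\{a,b,d})\{a})\{a,b,d})\{a} → --c--▸ t2
  t2 = (d.(rec X. c.c.(d.X\{a,b,d})\{a})\{a,b,d})\{a} → --d--▸ t3
  t3 = (rec X. c.c.(d.X\{a,b,d})\{a})\{a,b,d}\{a} → --c--▸ t4
  t4 = (c.(d.(rec X. c.c.(d.X\{a,b,d})\{a})\{a,b,d})\{a})\{a,b,d}\{a} → --c--▸ t5
  t5 = (d.(rec X. c.c.(d.X\{a,b,d})\{a})\{a,b,d})\{a}\{a,b,d}\{a} → deadlocked
Partition-refinement fixed point:
  B0 = {s0, t0}
  B1 = {s1, t1}
  B2 = {s2, t2}
  B3 = {s3, t3}
  B4 = {s4, t4}
  B5 = {s5, t5}
s0 ∈ B0, t0 ∈ B0 → same block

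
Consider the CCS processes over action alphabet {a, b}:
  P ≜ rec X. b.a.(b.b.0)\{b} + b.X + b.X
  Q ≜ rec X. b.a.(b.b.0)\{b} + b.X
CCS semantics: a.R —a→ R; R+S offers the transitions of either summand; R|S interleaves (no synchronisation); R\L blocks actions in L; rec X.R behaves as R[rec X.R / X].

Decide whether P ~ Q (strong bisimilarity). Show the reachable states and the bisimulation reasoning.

YES

LTS(P): 3 reachable states
  m0 = rec X. b.a.(b.b.0)\{b} + b.X + b.X ⊢ ··b··> m0, ··b··> m1
  m1 = a.(b.b.0)\{b} ⊢ ··a··> m2
  m2 = (b.b.0)\{b} ⊢ (no moves)
LTS(Q): 3 reachable states
  n0 = rec X. b.a.(b.b.0)\{b} + b.X ⊢ ··b··> n0, ··b··> n1
  n1 = a.(b.b.0)\{b} ⊢ ··a··> n2
  n2 = (b.b.0)\{b} ⊢ (no moves)
Bisimilarity quotient blocks:
  B0 = {m0, n0}
  B1 = {m1, n1}
  B2 = {m2, n2}
m0 ∈ B0, n0 ∈ B0 → same block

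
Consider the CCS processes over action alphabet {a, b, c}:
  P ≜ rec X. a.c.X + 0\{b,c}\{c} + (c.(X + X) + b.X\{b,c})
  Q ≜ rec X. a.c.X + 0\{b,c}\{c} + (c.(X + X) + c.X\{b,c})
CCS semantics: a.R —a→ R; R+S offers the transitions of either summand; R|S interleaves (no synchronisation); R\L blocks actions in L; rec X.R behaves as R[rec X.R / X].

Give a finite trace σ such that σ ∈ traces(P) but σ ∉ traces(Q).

b

LTS(P): 5 reachable states
  p0 = rec X. a.c.X + 0\{b,c}\{c} + (c.(X + X) + b.X\{b,c}) | —a→ p1, —b→ p2, —c→ p3
  p1 = c.(rec X. a.c.X + 0\{b,c}\{c} + (c.(X + X) + b.X\{b,c})) | —c→ p0
  p2 = (rec X. a.c.X + 0\{b,c}\{c} + (c.(X + X) + b.X\{b,c}))\{b,c} | —a→ p4
  p3 = (rec X. a.c.X + 0\{b,c}\{c} + (c.(X + X) + b.X\{b,c})) + (rec X. a.c.X + 0\{b,c}\{c} + (c.(X + X) + b.X\{b,c})) | —a→ p1, —b→ p2, —c→ p3
  p4 = (c.(rec X. a.c.X + 0\{b,c}\{c} + (c.(X + X) + b.X\{b,c})))\{b,c} | (no moves)
LTS(Q): 5 reachable states
  q0 = rec X. a.c.X + 0\{b,c}\{c} + (c.(X + X) + c.X\{b,c}) | —a→ q1, —c→ q2, —c→ q3
  q1 = c.(rec X. a.c.X + 0\{b,c}\{c} + (c.(X + X) + c.X\{b,c})) | —c→ q0
  q2 = (rec X. a.c.X + 0\{b,c}\{c} + (c.(X + X) + c.X\{b,c})) + (rec X. a.c.X + 0\{b,c}\{c} + (c.(X + X) + c.X\{b,c})) | —a→ q1, —c→ q2, —c→ q3
  q3 = (rec X. a.c.X + 0\{b,c}\{c} + (c.(X + X) + c.X\{b,c}))\{b,c} | —a→ q4
  q4 = (c.(rec X. a.c.X + 0\{b,c}\{c} + (c.(X + X) + c.X\{b,c})))\{b,c} | (no moves)
Executing b from P (initial set {p0}):
  [1] b ⇒ {p2}
  — P admits the full trace.
Executing b from Q (initial set {q0}):
  [1] b ⇒ ∅  — Q cannot continue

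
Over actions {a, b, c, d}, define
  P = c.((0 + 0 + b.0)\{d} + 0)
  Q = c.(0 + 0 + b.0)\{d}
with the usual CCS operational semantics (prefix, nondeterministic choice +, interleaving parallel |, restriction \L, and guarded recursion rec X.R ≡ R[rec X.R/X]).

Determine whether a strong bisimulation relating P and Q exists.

Reachable graph of P (3 states):
  p0 = c.((0 + 0 + b.0)\{d} + 0) has moves —c→ p1
  p1 = (0 + 0 + b.0)\{d} + 0 has moves —b→ p2
  p2 = 0\{d} has moves deadlocked
Reachable graph of Q (3 states):
  q0 = c.(0 + 0 + b.0)\{d} has moves —c→ q1
  q1 = (0 + 0 + b.0)\{d} has moves —b→ q2
  q2 = 0\{d} has moves deadlocked
Coarsest stable partition (strong bisimilarity classes):
  B0 = {p0, q0}
  B1 = {p1, q1}
  B2 = {p2, q2}
p0 ∈ B0, q0 ∈ B0 → same block

bisimilar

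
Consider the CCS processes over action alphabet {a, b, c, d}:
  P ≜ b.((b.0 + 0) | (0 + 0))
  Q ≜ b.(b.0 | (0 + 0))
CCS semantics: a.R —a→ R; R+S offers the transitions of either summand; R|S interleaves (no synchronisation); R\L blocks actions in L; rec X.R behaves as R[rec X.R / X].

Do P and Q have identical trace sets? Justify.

Reachable graph of P (3 states):
  u0 = b.((b.0 + 0) | (0 + 0)) | —b→ u1
  u1 = (b.0 + 0) | (0 + 0) | —b→ u2
  u2 = 0 | (0 + 0) | deadlocked
Reachable graph of Q (3 states):
  v0 = b.(b.0 | (0 + 0)) | —b→ v1
  v1 = b.0 | (0 + 0) | —b→ v2
  v2 = 0 | (0 + 0) | deadlocked
Bisimilarity quotient blocks:
  B0 = {u0, v0}
  B1 = {u1, v1}
  B2 = {u2, v2}
u0 ∈ B0, v0 ∈ B0 → same block
Bisimilar ⇒ trace-equivalent.

YES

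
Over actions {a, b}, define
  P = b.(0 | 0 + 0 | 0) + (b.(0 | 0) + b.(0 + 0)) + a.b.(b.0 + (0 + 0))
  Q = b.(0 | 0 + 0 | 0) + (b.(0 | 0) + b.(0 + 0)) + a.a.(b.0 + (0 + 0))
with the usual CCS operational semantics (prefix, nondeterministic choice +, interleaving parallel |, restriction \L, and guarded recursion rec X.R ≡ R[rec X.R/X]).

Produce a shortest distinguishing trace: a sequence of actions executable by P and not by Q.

Reachable graph of P (7 states):
  s0 = b.(0 | 0 + 0 | 0) + (b.(0 | 0) + b.(0 + 0)) + a.b.(b.0 + (0 + 0)) has moves ··a··> s1, ··b··> s2, ··b··> s3, ··b··> s4
  s1 = b.(b.0 + (0 + 0)) has moves ··b··> s5
  s2 = 0 + 0 has moves stopped
  s3 = 0 | 0 has moves stopped
  s4 = 0 | 0 + 0 | 0 has moves stopped
  s5 = b.0 + (0 + 0) has moves ··b··> s6
  s6 = 0 has moves stopped
Reachable graph of Q (7 states):
  t0 = b.(0 | 0 + 0 | 0) + (b.(0 | 0) + b.(0 + 0)) + a.a.(b.0 + (0 + 0)) has moves ··a··> t1, ··b··> t2, ··b··> t3, ··b··> t4
  t1 = a.(b.0 + (0 + 0)) has moves ··a··> t5
  t2 = 0 + 0 has moves stopped
  t3 = 0 | 0 has moves stopped
  t4 = 0 | 0 + 0 | 0 has moves stopped
  t5 = b.0 + (0 + 0) has moves ··b··> t6
  t6 = 0 has moves stopped
Executing ab from P (initial set {s0}):
  after a @ step 1: {s1}
  after b @ step 2: {s5}
  ✓ P
Executing ab from Q (initial set {t0}):
  after a @ step 1: {t1}
  after b @ step 2: ∅ (Q stuck)

ab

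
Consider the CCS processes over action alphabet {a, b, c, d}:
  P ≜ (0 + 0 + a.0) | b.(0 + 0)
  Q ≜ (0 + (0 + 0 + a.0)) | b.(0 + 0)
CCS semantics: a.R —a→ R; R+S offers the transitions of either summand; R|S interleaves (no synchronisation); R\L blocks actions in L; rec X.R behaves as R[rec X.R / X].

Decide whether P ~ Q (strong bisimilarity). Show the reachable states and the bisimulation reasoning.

LTS(P): 4 reachable states
  s0 = (0 + 0 + a.0) | b.(0 + 0) :: ··a··> s1, ··b··> s2
  s1 = 0 | b.(0 + 0) :: ··b··> s3
  s2 = (0 + 0 + a.0) | (0 + 0) :: ··a··> s3
  s3 = 0 | (0 + 0) :: stopped
LTS(Q): 4 reachable states
  t0 = (0 + (0 + 0 + a.0)) | b.(0 + 0) :: ··a··> t1, ··b··> t2
  t1 = 0 | b.(0 + 0) :: ··b··> t3
  t2 = (0 + (0 + 0 + a.0)) | (0 + 0) :: ··a··> t3
  t3 = 0 | (0 + 0) :: stopped
Partition-refinement fixed point:
  B0 = {s0, t0}
  B1 = {s2, t2}
  B2 = {s3, t3}
  B3 = {s1, t1}
s0 ∈ B0, t0 ∈ B0 → same block

YES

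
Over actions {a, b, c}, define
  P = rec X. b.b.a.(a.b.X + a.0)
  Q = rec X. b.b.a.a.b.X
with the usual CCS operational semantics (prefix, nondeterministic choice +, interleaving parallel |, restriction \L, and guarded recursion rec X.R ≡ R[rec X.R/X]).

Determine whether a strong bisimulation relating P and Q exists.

P ≁ Q

P's transition system — 6 states:
  s0 = rec X. b.b.a.(a.b.X + a.0) → -b-> s1
  s1 = b.a.(a.b.(rec X. b.b.a.(a.b.X + a.0)) + a.0) → -b-> s2
  s2 = a.(a.b.(rec X. b.b.a.(a.b.X + a.0)) + a.0) → -a-> s3
  s3 = a.b.(rec X. b.b.a.(a.b.X + a.0)) + a.0 → -a-> s4, -a-> s5
  s4 = 0 → deadlocked
  s5 = b.(rec X. b.b.a.(a.b.X + a.0)) → -b-> s0
Q's transition system — 5 states:
  t0 = rec X. b.b.a.a.b.X → -b-> t1
  t1 = b.a.a.b.(rec X. b.b.a.a.b.X) → -b-> t2
  t2 = a.a.b.(rec X. b.b.a.a.b.X) → -a-> t3
  t3 = a.b.(rec X. b.b.a.a.b.X) → -a-> t4
  t4 = b.(rec X. b.b.a.a.b.X) → -b-> t0
Coarsest stable partition (strong bisimilarity classes):
  B0 = {s0}
  B1 = {s1}
  B2 = {s2}
  B3 = {s3}
  B4 = {s4}
  B5 = {s5}
  B6 = {t0}
  B7 = {t1}
  B8 = {t2}
  B9 = {t3}
  B10 = {t4}
s0 ∈ B0, t0 ∈ B6 → different blocks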